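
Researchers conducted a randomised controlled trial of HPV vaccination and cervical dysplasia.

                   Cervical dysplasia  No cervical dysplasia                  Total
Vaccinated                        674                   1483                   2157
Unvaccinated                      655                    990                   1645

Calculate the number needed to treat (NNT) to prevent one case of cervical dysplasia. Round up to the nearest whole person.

12

Risk in treated group = 674/2157 = 0.31247; risk in control = 655/1645 = 0.39818.
Absolute risk reduction = 0.39818 − 0.31247 = 0.08571
NNT = 1 / ARR = 1 / 0.08571 = 11.668 → round up → 12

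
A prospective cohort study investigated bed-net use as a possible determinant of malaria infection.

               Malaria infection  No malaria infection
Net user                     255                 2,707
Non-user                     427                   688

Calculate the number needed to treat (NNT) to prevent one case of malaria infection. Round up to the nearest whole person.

Risk in treated group = 255/2962 = 0.08609; risk in control = 427/1115 = 0.38296.
Absolute risk reduction = 0.38296 − 0.08609 = 0.29687
NNT = 1 / ARR = 1 / 0.29687 = 3.368 → round up → 4

4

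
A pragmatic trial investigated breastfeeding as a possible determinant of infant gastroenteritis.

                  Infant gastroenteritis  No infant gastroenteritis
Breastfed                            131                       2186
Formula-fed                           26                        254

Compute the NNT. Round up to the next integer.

28

Risk in treated group = 131/2317 = 0.05654; risk in control = 26/280 = 0.09286.
Absolute risk reduction = 0.09286 − 0.05654 = 0.03632
NNT = 1 / ARR = 1 / 0.03632 = 27.534 → round up → 28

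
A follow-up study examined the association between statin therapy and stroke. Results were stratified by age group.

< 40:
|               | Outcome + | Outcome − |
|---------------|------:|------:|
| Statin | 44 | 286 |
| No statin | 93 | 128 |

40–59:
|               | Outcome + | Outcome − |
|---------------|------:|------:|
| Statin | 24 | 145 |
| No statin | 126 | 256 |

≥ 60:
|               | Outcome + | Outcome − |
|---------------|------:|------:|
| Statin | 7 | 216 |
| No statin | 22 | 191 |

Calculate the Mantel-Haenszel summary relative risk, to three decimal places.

0.357

RR_MH = Σ(aᵢ·n₀ᵢ/nᵢ) / Σ(cᵢ·n₁ᵢ/nᵢ), with n₁ᵢ = aᵢ+bᵢ (exposed), n₀ᵢ = cᵢ+dᵢ (unexposed), nᵢ = n₁ᵢ+n₀ᵢ.
Stratum 1 (< 40): n₁ = 330, n₀ = 221, n = 551; a·n₀/n = 44·221/551 = 17.6479; c·n₁/n = 93·330/551 = 55.6987
Stratum 2 (40–59): n₁ = 169, n₀ = 382, n = 551; a·n₀/n = 24·382/551 = 16.6388; c·n₁/n = 126·169/551 = 38.6461
Stratum 3 (≥ 60): n₁ = 223, n₀ = 213, n = 436; a·n₀/n = 7·213/436 = 3.4197; c·n₁/n = 22·223/436 = 11.2523
RR_MH = (17.6479 + 16.6388 + 3.4197) / (55.6987 + 38.6461 + 11.2523) = 37.7065 / 105.5971 = 0.35708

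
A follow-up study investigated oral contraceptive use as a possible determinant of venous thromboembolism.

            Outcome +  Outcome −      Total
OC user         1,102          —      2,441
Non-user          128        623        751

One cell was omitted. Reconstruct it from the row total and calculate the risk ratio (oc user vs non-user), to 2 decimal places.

The missing cell is in the exposed row: 2441 − 1102 = 1339.
So a = 1102, b = 1339, c = 128, d = 623.
RR = [a/(a+b)] / [c/(c+d)] = (1102/2441) / (128/751) = 0.45145/0.17044 = 2.64877

2.65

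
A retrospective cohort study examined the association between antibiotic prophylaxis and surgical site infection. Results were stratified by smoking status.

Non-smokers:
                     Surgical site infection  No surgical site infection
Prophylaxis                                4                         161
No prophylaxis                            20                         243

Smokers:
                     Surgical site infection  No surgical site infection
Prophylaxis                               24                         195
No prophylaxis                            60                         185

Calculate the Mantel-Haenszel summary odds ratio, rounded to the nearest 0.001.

0.362

OR_MH = Σ(aᵢdᵢ/nᵢ) / Σ(bᵢcᵢ/nᵢ), where nᵢ is the stratum total.
Stratum 1 (Non-smokers): n = 428; a·d/n = 4·243/428 = 2.2710; b·c/n = 161·20/428 = 7.5234
Stratum 2 (Smokers): n = 464; a·d/n = 24·185/464 = 9.5690; b·c/n = 195·60/464 = 25.2155
OR_MH = (2.2710 + 9.5690) / (7.5234 + 25.2155) = 11.8400 / 32.7389 = 0.36165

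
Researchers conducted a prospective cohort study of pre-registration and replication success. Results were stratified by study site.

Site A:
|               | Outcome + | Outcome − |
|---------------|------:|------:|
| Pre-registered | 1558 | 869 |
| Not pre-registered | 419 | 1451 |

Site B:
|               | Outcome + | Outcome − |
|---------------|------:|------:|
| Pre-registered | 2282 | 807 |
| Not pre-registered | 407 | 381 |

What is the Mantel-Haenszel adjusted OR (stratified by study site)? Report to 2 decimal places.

OR_MH = Σ(aᵢdᵢ/nᵢ) / Σ(bᵢcᵢ/nᵢ), where nᵢ is the stratum total.
Stratum 1 (Site A): n = 4297; a·d/n = 1558·1451/4297 = 526.1015; b·c/n = 869·419/4297 = 84.7361
Stratum 2 (Site B): n = 3877; a·d/n = 2282·381/3877 = 224.2564; b·c/n = 807·407/3877 = 84.7173
OR_MH = (526.1015 + 224.2564) / (84.7361 + 84.7173) = 750.3578 / 169.4534 = 4.42811

4.43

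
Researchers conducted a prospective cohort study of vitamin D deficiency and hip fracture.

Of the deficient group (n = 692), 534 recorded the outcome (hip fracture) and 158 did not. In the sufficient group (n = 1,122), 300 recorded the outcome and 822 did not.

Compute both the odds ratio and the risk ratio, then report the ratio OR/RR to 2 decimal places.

From the description: a = 534, b = 158, c = 300, d = 822.
OR = (534·822)/(158·300) = 438948/47400 = 9.26051
Risk in exposed = 534/692 = 0.77168; risk in unexposed = 300/1122 = 0.26738; RR = 2.88607
OR/RR = 9.26051 / 2.88607 = 3.20869
The outcome is not rare, so the OR lies further from 1 than the RR.

3.21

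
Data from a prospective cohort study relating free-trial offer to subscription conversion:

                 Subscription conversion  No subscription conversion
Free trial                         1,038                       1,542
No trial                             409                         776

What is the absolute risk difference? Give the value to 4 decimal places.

0.0572

Cells: a = 1038, b = 1542, c = 409, d = 776.
Risk in exposed = 1038/2580 = 0.402326; risk in unexposed = 409/1185 = 0.345148.
Risk difference = 0.402326 − 0.345148 = 0.057178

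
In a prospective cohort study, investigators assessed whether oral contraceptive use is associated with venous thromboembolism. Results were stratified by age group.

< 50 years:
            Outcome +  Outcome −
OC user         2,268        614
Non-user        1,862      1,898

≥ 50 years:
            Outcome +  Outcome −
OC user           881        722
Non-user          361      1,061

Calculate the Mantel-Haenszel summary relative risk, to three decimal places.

RR_MH = Σ(aᵢ·n₀ᵢ/nᵢ) / Σ(cᵢ·n₁ᵢ/nᵢ), with n₁ᵢ = aᵢ+bᵢ (exposed), n₀ᵢ = cᵢ+dᵢ (unexposed), nᵢ = n₁ᵢ+n₀ᵢ.
Stratum 1 (< 50 years): n₁ = 2882, n₀ = 3760, n = 6642; a·n₀/n = 2268·3760/6642 = 1283.9024; c·n₁/n = 1862·2882/6642 = 807.9319
Stratum 2 (≥ 50 years): n₁ = 1603, n₀ = 1422, n = 3025; a·n₀/n = 881·1422/3025 = 414.1428; c·n₁/n = 361·1603/3025 = 191.3002
RR_MH = (1283.9024 + 414.1428) / (807.9319 + 191.3002) = 1698.0452 / 999.2321 = 1.69935

1.699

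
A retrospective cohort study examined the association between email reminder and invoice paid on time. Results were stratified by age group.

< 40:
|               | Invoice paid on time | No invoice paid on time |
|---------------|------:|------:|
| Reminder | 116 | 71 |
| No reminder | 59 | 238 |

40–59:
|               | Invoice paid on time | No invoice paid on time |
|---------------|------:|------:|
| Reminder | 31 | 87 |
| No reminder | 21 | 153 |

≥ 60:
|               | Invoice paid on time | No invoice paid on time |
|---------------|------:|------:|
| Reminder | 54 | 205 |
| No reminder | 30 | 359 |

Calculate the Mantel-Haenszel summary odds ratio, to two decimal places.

OR_MH = Σ(aᵢdᵢ/nᵢ) / Σ(bᵢcᵢ/nᵢ), where nᵢ is the stratum total.
Stratum 1 (< 40): n = 484; a·d/n = 116·238/484 = 57.0413; b·c/n = 71·59/484 = 8.6550
Stratum 2 (40–59): n = 292; a·d/n = 31·153/292 = 16.2432; b·c/n = 87·21/292 = 6.2568
Stratum 3 (≥ 60): n = 648; a·d/n = 54·359/648 = 29.9167; b·c/n = 205·30/648 = 9.4907
OR_MH = (57.0413 + 16.2432 + 29.9167) / (8.6550 + 6.2568 + 9.4907) = 103.2011 / 24.4025 = 4.22911

4.23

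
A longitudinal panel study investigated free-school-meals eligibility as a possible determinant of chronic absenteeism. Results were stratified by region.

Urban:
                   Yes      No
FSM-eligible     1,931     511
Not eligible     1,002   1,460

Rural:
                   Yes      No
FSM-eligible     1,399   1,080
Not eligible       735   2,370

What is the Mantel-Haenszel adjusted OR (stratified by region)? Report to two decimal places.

OR_MH = Σ(aᵢdᵢ/nᵢ) / Σ(bᵢcᵢ/nᵢ), where nᵢ is the stratum total.
Stratum 1 (Urban): n = 4904; a·d/n = 1931·1460/4904 = 574.8899; b·c/n = 511·1002/4904 = 104.4091
Stratum 2 (Rural): n = 5584; a·d/n = 1399·2370/5584 = 593.7733; b·c/n = 1080·735/5584 = 142.1562
OR_MH = (574.8899 + 593.7733) / (104.4091 + 142.1562) = 1168.6632 / 246.5652 = 4.73977

4.74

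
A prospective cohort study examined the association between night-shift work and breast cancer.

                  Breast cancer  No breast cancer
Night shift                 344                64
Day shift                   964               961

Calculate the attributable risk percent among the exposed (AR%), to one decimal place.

Cells: a = 344, b = 64, c = 964, d = 961.
Risk in exposed = 344/408 = 0.84314; risk in unexposed = 964/1925 = 0.50078.
RR = 0.84314/0.50078 = 1.68365
AR% = (RR − 1)/RR × 100 = (1.68365 − 1)/1.68365 × 100 = 40.6053%

40.6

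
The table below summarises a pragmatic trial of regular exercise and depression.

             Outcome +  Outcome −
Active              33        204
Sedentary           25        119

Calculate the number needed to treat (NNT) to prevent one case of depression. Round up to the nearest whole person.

30

Risk in treated group = 33/237 = 0.13924; risk in control = 25/144 = 0.17361.
Absolute risk reduction = 0.17361 − 0.13924 = 0.03437
NNT = 1 / ARR = 1 / 0.03437 = 29.095 → round up → 30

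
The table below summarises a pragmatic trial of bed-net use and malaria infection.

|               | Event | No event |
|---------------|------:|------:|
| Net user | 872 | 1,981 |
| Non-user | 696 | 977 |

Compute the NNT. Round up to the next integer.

10

Risk in treated group = 872/2853 = 0.30564; risk in control = 696/1673 = 0.41602.
Absolute risk reduction = 0.41602 − 0.30564 = 0.11038
NNT = 1 / ARR = 1 / 0.11038 = 9.060 → round up → 10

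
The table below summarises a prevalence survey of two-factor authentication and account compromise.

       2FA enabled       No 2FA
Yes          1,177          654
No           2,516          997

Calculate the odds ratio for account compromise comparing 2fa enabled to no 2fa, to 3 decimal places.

Reading the table with exposure as columns: a = 1177 (2FA enabled, case), b = 2516 (2FA enabled, non-case), c = 654 (No 2FA, case), d = 997.
OR = (a·d)/(b·c) = (1177 × 997) / (2516 × 654) = 1173469 / 1645464 = 0.71315
Exposure is associated with lower odds of account compromise (OR = 0.71 < 1).

0.713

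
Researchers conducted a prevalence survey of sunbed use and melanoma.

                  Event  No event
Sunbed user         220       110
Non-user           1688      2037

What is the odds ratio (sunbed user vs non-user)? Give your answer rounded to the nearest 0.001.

Cells: a = 220, b = 110, c = 1688, d = 2037.
OR = (a·d)/(b·c) = (220 × 2037) / (110 × 1688) = 448140 / 185680 = 2.41351
The odds of melanoma are about 2.41 times as high in the sunbed user group.

2.414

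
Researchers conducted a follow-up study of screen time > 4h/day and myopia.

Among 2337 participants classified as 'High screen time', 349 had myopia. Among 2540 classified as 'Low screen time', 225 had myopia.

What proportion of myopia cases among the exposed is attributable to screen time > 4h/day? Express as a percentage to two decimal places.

40.68

From the description: a = 349, b = 1988, c = 225, d = 2315.
Risk in exposed = 349/2337 = 0.14934; risk in unexposed = 225/2540 = 0.08858.
RR = 0.14934/0.08858 = 1.68585
AR% = (RR − 1)/RR × 100 = (1.68585 − 1)/1.68585 × 100 = 40.6826%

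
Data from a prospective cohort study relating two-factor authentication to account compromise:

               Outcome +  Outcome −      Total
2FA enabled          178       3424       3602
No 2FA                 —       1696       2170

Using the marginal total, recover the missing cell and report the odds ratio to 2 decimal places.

0.19

The missing cell is in the unexposed row: 2170 − 1696 = 474.
So a = 178, b = 3424, c = 474, d = 1696.
OR = (a·d)/(b·c) = (178 × 1696) / (3424 × 474) = 301888 / 1622976 = 0.18601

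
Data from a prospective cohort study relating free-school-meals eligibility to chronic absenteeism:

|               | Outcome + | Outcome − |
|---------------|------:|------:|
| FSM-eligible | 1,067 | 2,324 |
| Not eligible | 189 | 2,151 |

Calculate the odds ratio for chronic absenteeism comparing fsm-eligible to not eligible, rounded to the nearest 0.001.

5.225

Cells: a = 1067, b = 2324, c = 189, d = 2151.
OR = (a·d)/(b·c) = (1067 × 2151) / (2324 × 189) = 2295117 / 439236 = 5.22525
The odds of chronic absenteeism are about 5.23 times as high in the fsm-eligible group.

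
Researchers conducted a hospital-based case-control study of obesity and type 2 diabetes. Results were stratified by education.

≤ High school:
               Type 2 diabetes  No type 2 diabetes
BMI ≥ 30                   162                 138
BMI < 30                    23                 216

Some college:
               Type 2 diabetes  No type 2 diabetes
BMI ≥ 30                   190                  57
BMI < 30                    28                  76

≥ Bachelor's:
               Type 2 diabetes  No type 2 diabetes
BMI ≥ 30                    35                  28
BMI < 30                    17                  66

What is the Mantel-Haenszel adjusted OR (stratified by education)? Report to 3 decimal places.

8.899

OR_MH = Σ(aᵢdᵢ/nᵢ) / Σ(bᵢcᵢ/nᵢ), where nᵢ is the stratum total.
Stratum 1 (≤ High school): n = 539; a·d/n = 162·216/539 = 64.9202; b·c/n = 138·23/539 = 5.8887
Stratum 2 (Some college): n = 351; a·d/n = 190·76/351 = 41.1396; b·c/n = 57·28/351 = 4.5470
Stratum 3 (≥ Bachelor's): n = 146; a·d/n = 35·66/146 = 15.8219; b·c/n = 28·17/146 = 3.2603
OR_MH = (64.9202 + 41.1396 + 15.8219) / (5.8887 + 4.5470 + 3.2603) = 121.8817 / 13.6960 = 8.89910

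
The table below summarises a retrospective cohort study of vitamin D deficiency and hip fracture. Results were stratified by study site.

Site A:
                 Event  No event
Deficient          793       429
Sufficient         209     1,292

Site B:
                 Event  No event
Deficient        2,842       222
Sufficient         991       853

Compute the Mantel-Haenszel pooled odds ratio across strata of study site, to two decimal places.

11.19

OR_MH = Σ(aᵢdᵢ/nᵢ) / Σ(bᵢcᵢ/nᵢ), where nᵢ is the stratum total.
Stratum 1 (Site A): n = 2723; a·d/n = 793·1292/2723 = 376.2600; b·c/n = 429·209/2723 = 32.9273
Stratum 2 (Site B): n = 4908; a·d/n = 2842·853/4908 = 493.9336; b·c/n = 222·991/4908 = 44.8252
OR_MH = (376.2600 + 493.9336) / (32.9273 + 44.8252) = 870.1936 / 77.7525 = 11.19184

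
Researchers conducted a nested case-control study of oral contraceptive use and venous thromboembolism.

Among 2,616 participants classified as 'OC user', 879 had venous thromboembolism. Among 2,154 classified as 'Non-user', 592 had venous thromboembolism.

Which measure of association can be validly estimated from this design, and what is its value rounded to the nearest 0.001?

From the description: a = 879, b = 1737, c = 592, d = 1562.
This is a nested case-control study: participants were sampled on outcome status, so risks in the source population cannot be estimated directly — relative risk is not valid here. The odds ratio is the appropriate measure.
OR = (a·d)/(b·c) = (879 × 1562) / (1737 × 592) = 1372998 / 1028304 = 1.33521

1.335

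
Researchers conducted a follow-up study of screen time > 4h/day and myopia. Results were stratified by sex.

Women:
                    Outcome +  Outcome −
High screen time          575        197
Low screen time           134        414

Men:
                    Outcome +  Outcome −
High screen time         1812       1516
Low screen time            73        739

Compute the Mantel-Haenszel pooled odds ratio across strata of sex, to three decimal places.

10.781

OR_MH = Σ(aᵢdᵢ/nᵢ) / Σ(bᵢcᵢ/nᵢ), where nᵢ is the stratum total.
Stratum 1 (Women): n = 1320; a·d/n = 575·414/1320 = 180.3409; b·c/n = 197·134/1320 = 19.9985
Stratum 2 (Men): n = 4140; a·d/n = 1812·739/4140 = 323.4464; b·c/n = 1516·73/4140 = 26.7314
OR_MH = (180.3409 + 323.4464) / (19.9985 + 26.7314) = 503.7873 / 46.7299 = 10.78084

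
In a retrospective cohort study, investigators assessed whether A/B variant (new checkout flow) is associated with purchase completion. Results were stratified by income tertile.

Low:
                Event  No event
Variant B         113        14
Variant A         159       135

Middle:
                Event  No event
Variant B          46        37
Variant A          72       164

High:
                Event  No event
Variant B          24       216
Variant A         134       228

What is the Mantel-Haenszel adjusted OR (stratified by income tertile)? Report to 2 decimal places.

OR_MH = Σ(aᵢdᵢ/nᵢ) / Σ(bᵢcᵢ/nᵢ), where nᵢ is the stratum total.
Stratum 1 (Low): n = 421; a·d/n = 113·135/421 = 36.2352; b·c/n = 14·159/421 = 5.2874
Stratum 2 (Middle): n = 319; a·d/n = 46·164/319 = 23.6489; b·c/n = 37·72/319 = 8.3511
Stratum 3 (High): n = 602; a·d/n = 24·228/602 = 9.0897; b·c/n = 216·134/602 = 48.0797
OR_MH = (36.2352 + 23.6489 + 9.0897) / (5.2874 + 8.3511 + 48.0797) = 68.9738 / 61.7182 = 1.11756

1.12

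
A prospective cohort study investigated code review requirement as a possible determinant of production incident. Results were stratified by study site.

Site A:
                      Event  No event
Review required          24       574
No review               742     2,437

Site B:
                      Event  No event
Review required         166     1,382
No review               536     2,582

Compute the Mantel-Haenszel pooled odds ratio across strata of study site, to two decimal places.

0.40

OR_MH = Σ(aᵢdᵢ/nᵢ) / Σ(bᵢcᵢ/nᵢ), where nᵢ is the stratum total.
Stratum 1 (Site A): n = 3777; a·d/n = 24·2437/3777 = 15.4853; b·c/n = 574·742/3777 = 112.7636
Stratum 2 (Site B): n = 4666; a·d/n = 166·2582/4666 = 91.8586; b·c/n = 1382·536/4666 = 158.7553
OR_MH = (15.4853 + 91.8586) / (112.7636 + 158.7553) = 107.3439 / 271.5188 = 0.39535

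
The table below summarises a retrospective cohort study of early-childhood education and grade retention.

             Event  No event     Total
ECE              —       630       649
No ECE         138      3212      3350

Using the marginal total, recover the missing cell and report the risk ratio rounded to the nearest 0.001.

0.711

The missing cell is in the exposed row: 649 − 630 = 19.
So a = 19, b = 630, c = 138, d = 3212.
RR = [a/(a+b)] / [c/(c+d)] = (19/649) / (138/3350) = 0.02928/0.04119 = 0.71068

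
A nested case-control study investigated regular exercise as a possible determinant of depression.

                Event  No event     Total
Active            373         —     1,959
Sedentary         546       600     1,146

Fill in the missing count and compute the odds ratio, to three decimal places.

0.258

The missing cell is in the exposed row: 1959 − 373 = 1586.
So a = 373, b = 1586, c = 546, d = 600.
OR = (a·d)/(b·c) = (373 × 600) / (1586 × 546) = 223800 / 865956 = 0.25844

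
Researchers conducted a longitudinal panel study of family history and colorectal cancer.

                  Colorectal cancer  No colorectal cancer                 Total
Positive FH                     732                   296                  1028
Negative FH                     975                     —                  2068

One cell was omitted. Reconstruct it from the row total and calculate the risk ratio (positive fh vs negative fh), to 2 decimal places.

1.51

The missing cell is in the unexposed row: 2068 − 975 = 1093.
So a = 732, b = 296, c = 975, d = 1093.
RR = [a/(a+b)] / [c/(c+d)] = (732/1028) / (975/2068) = 0.71206/0.47147 = 1.51030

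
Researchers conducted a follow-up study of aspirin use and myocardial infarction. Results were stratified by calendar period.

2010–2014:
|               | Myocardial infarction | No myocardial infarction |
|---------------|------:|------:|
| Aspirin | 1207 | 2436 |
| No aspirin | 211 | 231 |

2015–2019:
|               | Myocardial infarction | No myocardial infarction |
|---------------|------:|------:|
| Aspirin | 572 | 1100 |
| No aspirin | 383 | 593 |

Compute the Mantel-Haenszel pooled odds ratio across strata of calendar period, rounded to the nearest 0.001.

0.689

OR_MH = Σ(aᵢdᵢ/nᵢ) / Σ(bᵢcᵢ/nᵢ), where nᵢ is the stratum total.
Stratum 1 (2010–2014): n = 4085; a·d/n = 1207·231/4085 = 68.2539; b·c/n = 2436·211/4085 = 125.8252
Stratum 2 (2015–2019): n = 2648; a·d/n = 572·593/2648 = 128.0952; b·c/n = 1100·383/2648 = 159.1012
OR_MH = (68.2539 + 128.0952) / (125.8252 + 159.1012) = 196.3490 / 284.9264 = 0.68912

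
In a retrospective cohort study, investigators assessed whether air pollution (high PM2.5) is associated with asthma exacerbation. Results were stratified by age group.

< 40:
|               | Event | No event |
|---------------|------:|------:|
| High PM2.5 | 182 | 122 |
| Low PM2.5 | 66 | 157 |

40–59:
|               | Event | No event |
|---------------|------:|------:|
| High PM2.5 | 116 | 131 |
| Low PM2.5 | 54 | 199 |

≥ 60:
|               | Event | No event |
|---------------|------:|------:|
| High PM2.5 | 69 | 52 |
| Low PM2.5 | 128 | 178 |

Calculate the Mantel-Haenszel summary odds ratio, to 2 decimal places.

OR_MH = Σ(aᵢdᵢ/nᵢ) / Σ(bᵢcᵢ/nᵢ), where nᵢ is the stratum total.
Stratum 1 (< 40): n = 527; a·d/n = 182·157/527 = 54.2201; b·c/n = 122·66/527 = 15.2789
Stratum 2 (40–59): n = 500; a·d/n = 116·199/500 = 46.1680; b·c/n = 131·54/500 = 14.1480
Stratum 3 (≥ 60): n = 427; a·d/n = 69·178/427 = 28.7635; b·c/n = 52·128/427 = 15.5878
OR_MH = (54.2201 + 46.1680 + 28.7635) / (15.2789 + 14.1480 + 15.5878) = 129.1516 / 45.0148 = 2.86909

2.87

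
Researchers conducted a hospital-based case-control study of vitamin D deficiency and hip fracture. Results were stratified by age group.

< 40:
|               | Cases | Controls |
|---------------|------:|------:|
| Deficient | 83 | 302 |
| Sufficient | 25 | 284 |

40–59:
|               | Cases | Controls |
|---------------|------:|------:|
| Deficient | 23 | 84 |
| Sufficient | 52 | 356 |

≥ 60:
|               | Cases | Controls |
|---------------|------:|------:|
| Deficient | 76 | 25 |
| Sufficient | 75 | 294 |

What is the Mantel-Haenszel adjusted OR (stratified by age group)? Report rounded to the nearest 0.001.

4.172

OR_MH = Σ(aᵢdᵢ/nᵢ) / Σ(bᵢcᵢ/nᵢ), where nᵢ is the stratum total.
Stratum 1 (< 40): n = 694; a·d/n = 83·284/694 = 33.9654; b·c/n = 302·25/694 = 10.8790
Stratum 2 (40–59): n = 515; a·d/n = 23·356/515 = 15.8990; b·c/n = 84·52/515 = 8.4816
Stratum 3 (≥ 60): n = 470; a·d/n = 76·294/470 = 47.5404; b·c/n = 25·75/470 = 3.9894
OR_MH = (33.9654 + 15.8990 + 47.5404) / (10.8790 + 8.4816 + 3.9894) = 97.4049 / 23.3499 = 4.17154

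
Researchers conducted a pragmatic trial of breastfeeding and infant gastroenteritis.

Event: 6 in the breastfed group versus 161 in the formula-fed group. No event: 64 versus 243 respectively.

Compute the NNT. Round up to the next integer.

Risk in treated group = 6/70 = 0.08571; risk in control = 161/404 = 0.39851.
Absolute risk reduction = 0.39851 − 0.08571 = 0.31280
NNT = 1 / ARR = 1 / 0.31280 = 3.197 → round up → 4

4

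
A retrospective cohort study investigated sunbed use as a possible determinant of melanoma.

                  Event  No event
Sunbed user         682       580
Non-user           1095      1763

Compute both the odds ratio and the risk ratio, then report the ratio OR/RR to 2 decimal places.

Cells: a = 682, b = 580, c = 1095, d = 1763.
OR = (682·1763)/(580·1095) = 1202366/635100 = 1.89319
Risk in exposed = 682/1262 = 0.54041; risk in unexposed = 1095/2858 = 0.38314; RR = 1.41050
OR/RR = 1.89319 / 1.41050 = 1.34221
The outcome is not rare, so the OR lies further from 1 than the RR.

1.34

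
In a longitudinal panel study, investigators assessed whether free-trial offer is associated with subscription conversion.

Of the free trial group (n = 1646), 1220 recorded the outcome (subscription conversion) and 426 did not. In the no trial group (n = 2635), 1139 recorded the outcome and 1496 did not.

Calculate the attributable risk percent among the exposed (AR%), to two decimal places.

41.68

From the description: a = 1220, b = 426, c = 1139, d = 1496.
Risk in exposed = 1220/1646 = 0.74119; risk in unexposed = 1139/2635 = 0.43226.
RR = 0.74119/0.43226 = 1.71470
AR% = (RR − 1)/RR × 100 = (1.71470 − 1)/1.71470 × 100 = 41.6806%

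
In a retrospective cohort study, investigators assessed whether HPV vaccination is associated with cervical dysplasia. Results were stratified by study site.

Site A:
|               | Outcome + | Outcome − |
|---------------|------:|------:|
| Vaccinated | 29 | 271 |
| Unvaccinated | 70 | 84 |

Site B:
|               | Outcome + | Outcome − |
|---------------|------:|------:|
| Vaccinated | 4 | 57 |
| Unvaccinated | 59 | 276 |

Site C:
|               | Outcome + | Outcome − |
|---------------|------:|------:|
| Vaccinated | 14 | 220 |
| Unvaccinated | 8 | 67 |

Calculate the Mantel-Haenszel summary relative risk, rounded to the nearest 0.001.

RR_MH = Σ(aᵢ·n₀ᵢ/nᵢ) / Σ(cᵢ·n₁ᵢ/nᵢ), with n₁ᵢ = aᵢ+bᵢ (exposed), n₀ᵢ = cᵢ+dᵢ (unexposed), nᵢ = n₁ᵢ+n₀ᵢ.
Stratum 1 (Site A): n₁ = 300, n₀ = 154, n = 454; a·n₀/n = 29·154/454 = 9.8370; c·n₁/n = 70·300/454 = 46.2555
Stratum 2 (Site B): n₁ = 61, n₀ = 335, n = 396; a·n₀/n = 4·335/396 = 3.3838; c·n₁/n = 59·61/396 = 9.0884
Stratum 3 (Site C): n₁ = 234, n₀ = 75, n = 309; a·n₀/n = 14·75/309 = 3.3981; c·n₁/n = 8·234/309 = 6.0583
RR_MH = (9.8370 + 3.3838 + 3.3981) / (46.2555 + 9.0884 + 6.0583) = 16.6189 / 61.4021 = 0.27066

0.271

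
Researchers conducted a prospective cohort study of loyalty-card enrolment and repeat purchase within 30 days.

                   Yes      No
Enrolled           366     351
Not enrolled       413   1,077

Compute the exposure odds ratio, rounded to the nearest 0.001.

Cells: a = 366, b = 351, c = 413, d = 1077.
OR = (a·d)/(b·c) = (366 × 1077) / (351 × 413) = 394182 / 144963 = 2.71919
The odds of repeat purchase within 30 days are about 2.72 times as high in the enrolled group.

2.719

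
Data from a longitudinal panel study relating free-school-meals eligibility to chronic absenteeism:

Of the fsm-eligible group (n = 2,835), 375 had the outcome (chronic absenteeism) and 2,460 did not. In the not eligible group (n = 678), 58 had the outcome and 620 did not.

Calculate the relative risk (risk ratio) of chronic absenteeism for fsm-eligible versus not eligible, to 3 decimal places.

From the description: a = 375, b = 2460, c = 58, d = 620.
Risk in exposed = 375/2835 = 0.13228; risk in unexposed = 58/678 = 0.08555.
RR = 0.13228 / 0.08555 = 1.54625
The risk among the exposed is 1.55 times that among the unexposed.

1.546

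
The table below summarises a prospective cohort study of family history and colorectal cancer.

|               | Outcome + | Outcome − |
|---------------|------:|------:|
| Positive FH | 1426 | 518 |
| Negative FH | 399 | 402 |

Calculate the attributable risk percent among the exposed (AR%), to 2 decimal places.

32.09

Cells: a = 1426, b = 518, c = 399, d = 402.
Risk in exposed = 1426/1944 = 0.73354; risk in unexposed = 399/801 = 0.49813.
RR = 0.73354/0.49813 = 1.47259
AR% = (RR − 1)/RR × 100 = (1.47259 − 1)/1.47259 × 100 = 32.0926%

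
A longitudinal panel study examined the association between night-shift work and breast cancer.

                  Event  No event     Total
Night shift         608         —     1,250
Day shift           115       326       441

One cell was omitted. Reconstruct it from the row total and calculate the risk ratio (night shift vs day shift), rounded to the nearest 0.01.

The missing cell is in the exposed row: 1250 − 608 = 642.
So a = 608, b = 642, c = 115, d = 326.
RR = [a/(a+b)] / [c/(c+d)] = (608/1250) / (115/441) = 0.48640/0.26077 = 1.86524

1.87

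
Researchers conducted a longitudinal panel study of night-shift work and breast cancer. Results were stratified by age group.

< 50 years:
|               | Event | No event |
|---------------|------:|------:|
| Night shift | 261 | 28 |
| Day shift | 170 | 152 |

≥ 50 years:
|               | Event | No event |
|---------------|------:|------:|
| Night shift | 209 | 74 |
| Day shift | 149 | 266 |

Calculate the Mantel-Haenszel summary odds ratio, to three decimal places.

OR_MH = Σ(aᵢdᵢ/nᵢ) / Σ(bᵢcᵢ/nᵢ), where nᵢ is the stratum total.
Stratum 1 (< 50 years): n = 611; a·d/n = 261·152/611 = 64.9296; b·c/n = 28·170/611 = 7.7905
Stratum 2 (≥ 50 years): n = 698; a·d/n = 209·266/698 = 79.6476; b·c/n = 74·149/698 = 15.7966
OR_MH = (64.9296 + 79.6476) / (7.7905 + 15.7966) = 144.5772 / 23.5871 = 6.12951

6.130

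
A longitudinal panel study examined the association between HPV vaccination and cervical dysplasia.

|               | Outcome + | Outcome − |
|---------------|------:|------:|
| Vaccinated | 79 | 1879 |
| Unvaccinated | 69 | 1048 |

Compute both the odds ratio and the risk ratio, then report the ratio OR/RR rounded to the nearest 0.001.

0.978

Cells: a = 79, b = 1879, c = 69, d = 1048.
OR = (79·1048)/(1879·69) = 82792/129651 = 0.63858
Risk in exposed = 79/1958 = 0.04035; risk in unexposed = 69/1117 = 0.06177; RR = 0.65316
OR/RR = 0.63858 / 0.65316 = 0.97767
The outcome is rare in both groups, so OR ≈ RR (ratio near 1).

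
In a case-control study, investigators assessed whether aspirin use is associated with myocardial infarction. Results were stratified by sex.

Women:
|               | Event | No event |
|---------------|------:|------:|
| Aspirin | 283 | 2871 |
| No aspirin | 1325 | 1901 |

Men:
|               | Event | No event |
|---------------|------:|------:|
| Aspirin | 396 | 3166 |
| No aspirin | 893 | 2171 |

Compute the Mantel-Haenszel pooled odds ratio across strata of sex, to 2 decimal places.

0.21

OR_MH = Σ(aᵢdᵢ/nᵢ) / Σ(bᵢcᵢ/nᵢ), where nᵢ is the stratum total.
Stratum 1 (Women): n = 6380; a·d/n = 283·1901/6380 = 84.3234; b·c/n = 2871·1325/6380 = 596.2500
Stratum 2 (Men): n = 6626; a·d/n = 396·2171/6626 = 129.7489; b·c/n = 3166·893/6626 = 426.6885
OR_MH = (84.3234 + 129.7489) / (596.2500 + 426.6885) = 214.0722 / 1022.9385 = 0.20927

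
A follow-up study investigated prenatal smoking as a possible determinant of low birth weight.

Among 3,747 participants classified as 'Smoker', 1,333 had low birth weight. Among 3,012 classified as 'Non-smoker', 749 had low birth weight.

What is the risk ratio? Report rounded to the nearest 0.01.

From the description: a = 1333, b = 2414, c = 749, d = 2263.
Risk in exposed = 1333/3747 = 0.35575; risk in unexposed = 749/3012 = 0.24867.
RR = 0.35575 / 0.24867 = 1.43060
The risk among the exposed is 1.43 times that among the unexposed.

1.43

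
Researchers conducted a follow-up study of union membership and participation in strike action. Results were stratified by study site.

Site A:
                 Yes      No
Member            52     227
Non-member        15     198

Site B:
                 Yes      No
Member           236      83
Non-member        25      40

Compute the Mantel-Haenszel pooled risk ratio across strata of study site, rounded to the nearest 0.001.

RR_MH = Σ(aᵢ·n₀ᵢ/nᵢ) / Σ(cᵢ·n₁ᵢ/nᵢ), with n₁ᵢ = aᵢ+bᵢ (exposed), n₀ᵢ = cᵢ+dᵢ (unexposed), nᵢ = n₁ᵢ+n₀ᵢ.
Stratum 1 (Site A): n₁ = 279, n₀ = 213, n = 492; a·n₀/n = 52·213/492 = 22.5122; c·n₁/n = 15·279/492 = 8.5061
Stratum 2 (Site B): n₁ = 319, n₀ = 65, n = 384; a·n₀/n = 236·65/384 = 39.9479; c·n₁/n = 25·319/384 = 20.7682
RR_MH = (22.5122 + 39.9479) / (8.5061 + 20.7682) = 62.4601 / 29.2743 = 2.13361

2.134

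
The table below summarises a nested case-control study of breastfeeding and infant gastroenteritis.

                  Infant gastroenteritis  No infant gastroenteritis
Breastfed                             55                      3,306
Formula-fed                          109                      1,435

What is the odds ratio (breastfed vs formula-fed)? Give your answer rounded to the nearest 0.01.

Cells: a = 55, b = 3306, c = 109, d = 1435.
OR = (a·d)/(b·c) = (55 × 1435) / (3306 × 109) = 78925 / 360354 = 0.21902
Exposure is associated with lower odds of infant gastroenteritis (OR = 0.22 < 1).

0.22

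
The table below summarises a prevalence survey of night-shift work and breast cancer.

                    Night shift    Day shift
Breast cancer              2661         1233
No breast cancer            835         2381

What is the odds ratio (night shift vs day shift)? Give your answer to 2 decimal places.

Reading the table with exposure as columns: a = 2661 (Night shift, case), b = 835 (Night shift, non-case), c = 1233 (Day shift, case), d = 2381.
OR = (a·d)/(b·c) = (2661 × 2381) / (835 × 1233) = 6335841 / 1029555 = 6.15396
The odds of breast cancer are about 6.15 times as high in the night shift group.

6.15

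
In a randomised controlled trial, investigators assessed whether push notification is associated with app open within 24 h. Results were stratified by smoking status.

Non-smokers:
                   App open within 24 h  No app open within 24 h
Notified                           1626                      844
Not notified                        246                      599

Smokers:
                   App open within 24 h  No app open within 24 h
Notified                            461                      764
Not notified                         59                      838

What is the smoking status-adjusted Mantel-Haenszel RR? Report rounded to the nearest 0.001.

RR_MH = Σ(aᵢ·n₀ᵢ/nᵢ) / Σ(cᵢ·n₁ᵢ/nᵢ), with n₁ᵢ = aᵢ+bᵢ (exposed), n₀ᵢ = cᵢ+dᵢ (unexposed), nᵢ = n₁ᵢ+n₀ᵢ.
Stratum 1 (Non-smokers): n₁ = 2470, n₀ = 845, n = 3315; a·n₀/n = 1626·845/3315 = 414.4706; c·n₁/n = 246·2470/3315 = 183.2941
Stratum 2 (Smokers): n₁ = 1225, n₀ = 897, n = 2122; a·n₀/n = 461·897/2122 = 194.8713; c·n₁/n = 59·1225/2122 = 34.0598
RR_MH = (414.4706 + 194.8713) / (183.2941 + 34.0598) = 609.3419 / 217.3540 = 2.80345

2.803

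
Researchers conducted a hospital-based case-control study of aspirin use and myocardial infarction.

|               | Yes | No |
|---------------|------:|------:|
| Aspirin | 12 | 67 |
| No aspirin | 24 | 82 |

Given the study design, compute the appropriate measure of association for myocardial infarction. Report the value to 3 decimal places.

0.612

Cells: a = 12, b = 67, c = 24, d = 82.
This is a hospital-based case-control study: participants were sampled on outcome status, so risks in the source population cannot be estimated directly — relative risk is not valid here. The odds ratio is the appropriate measure.
OR = (a·d)/(b·c) = (12 × 82) / (67 × 24) = 984 / 1608 = 0.61194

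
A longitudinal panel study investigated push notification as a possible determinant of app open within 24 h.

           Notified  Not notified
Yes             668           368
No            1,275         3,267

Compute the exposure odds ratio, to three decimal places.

4.651

Reading the table with exposure as columns: a = 668 (Notified, case), b = 1275 (Notified, non-case), c = 368 (Not notified, case), d = 3267.
OR = (a·d)/(b·c) = (668 × 3267) / (1275 × 368) = 2182356 / 469200 = 4.65123
The odds of app open within 24 h are about 4.65 times as high in the notified group.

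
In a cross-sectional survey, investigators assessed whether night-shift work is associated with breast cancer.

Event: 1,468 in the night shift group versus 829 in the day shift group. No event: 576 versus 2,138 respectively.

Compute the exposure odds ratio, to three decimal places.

6.573

From the description: a = 1468, b = 576, c = 829, d = 2138.
OR = (a·d)/(b·c) = (1468 × 2138) / (576 × 829) = 3138584 / 477504 = 6.57290
The odds of breast cancer are about 6.57 times as high in the night shift group.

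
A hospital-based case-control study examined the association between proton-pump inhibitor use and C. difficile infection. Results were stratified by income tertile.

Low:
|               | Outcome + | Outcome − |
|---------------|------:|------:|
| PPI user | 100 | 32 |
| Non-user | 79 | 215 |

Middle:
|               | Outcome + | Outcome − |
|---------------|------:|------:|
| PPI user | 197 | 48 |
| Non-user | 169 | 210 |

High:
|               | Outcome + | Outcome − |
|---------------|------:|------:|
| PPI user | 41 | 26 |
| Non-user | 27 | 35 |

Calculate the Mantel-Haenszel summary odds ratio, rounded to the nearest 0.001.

OR_MH = Σ(aᵢdᵢ/nᵢ) / Σ(bᵢcᵢ/nᵢ), where nᵢ is the stratum total.
Stratum 1 (Low): n = 426; a·d/n = 100·215/426 = 50.4695; b·c/n = 32·79/426 = 5.9343
Stratum 2 (Middle): n = 624; a·d/n = 197·210/624 = 66.2981; b·c/n = 48·169/624 = 13.0000
Stratum 3 (High): n = 129; a·d/n = 41·35/129 = 11.1240; b·c/n = 26·27/129 = 5.4419
OR_MH = (50.4695 + 66.2981 + 11.1240) / (5.9343 + 13.0000 + 5.4419) = 127.8916 / 24.3761 = 5.24659

5.247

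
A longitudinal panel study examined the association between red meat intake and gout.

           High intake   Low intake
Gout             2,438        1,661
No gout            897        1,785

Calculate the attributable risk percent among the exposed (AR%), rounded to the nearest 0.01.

34.06

Reading the table with exposure as columns: a = 2438 (High intake, case), b = 897 (High intake, non-case), c = 1661 (Low intake, case), d = 1785.
Risk in exposed = 2438/3335 = 0.73103; risk in unexposed = 1661/3446 = 0.48201.
RR = 0.73103/0.48201 = 1.51664
AR% = (RR − 1)/RR × 100 = (1.51664 − 1)/1.51664 × 100 = 34.0649%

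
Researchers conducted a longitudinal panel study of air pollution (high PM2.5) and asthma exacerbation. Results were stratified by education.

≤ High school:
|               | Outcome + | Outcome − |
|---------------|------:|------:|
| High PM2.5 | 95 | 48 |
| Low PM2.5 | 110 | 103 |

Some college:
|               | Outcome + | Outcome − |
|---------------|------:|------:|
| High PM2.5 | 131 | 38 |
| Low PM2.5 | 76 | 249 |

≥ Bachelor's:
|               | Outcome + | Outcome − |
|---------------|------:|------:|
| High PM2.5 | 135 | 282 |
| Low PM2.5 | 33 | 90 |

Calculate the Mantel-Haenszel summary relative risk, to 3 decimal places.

RR_MH = Σ(aᵢ·n₀ᵢ/nᵢ) / Σ(cᵢ·n₁ᵢ/nᵢ), with n₁ᵢ = aᵢ+bᵢ (exposed), n₀ᵢ = cᵢ+dᵢ (unexposed), nᵢ = n₁ᵢ+n₀ᵢ.
Stratum 1 (≤ High school): n₁ = 143, n₀ = 213, n = 356; a·n₀/n = 95·213/356 = 56.8399; c·n₁/n = 110·143/356 = 44.1854
Stratum 2 (Some college): n₁ = 169, n₀ = 325, n = 494; a·n₀/n = 131·325/494 = 86.1842; c·n₁/n = 76·169/494 = 26.0000
Stratum 3 (≥ Bachelor's): n₁ = 417, n₀ = 123, n = 540; a·n₀/n = 135·123/540 = 30.7500; c·n₁/n = 33·417/540 = 25.4833
RR_MH = (56.8399 + 86.1842 + 30.7500) / (44.1854 + 26.0000 + 25.4833) = 173.7741 / 95.6687 = 1.81641

1.816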